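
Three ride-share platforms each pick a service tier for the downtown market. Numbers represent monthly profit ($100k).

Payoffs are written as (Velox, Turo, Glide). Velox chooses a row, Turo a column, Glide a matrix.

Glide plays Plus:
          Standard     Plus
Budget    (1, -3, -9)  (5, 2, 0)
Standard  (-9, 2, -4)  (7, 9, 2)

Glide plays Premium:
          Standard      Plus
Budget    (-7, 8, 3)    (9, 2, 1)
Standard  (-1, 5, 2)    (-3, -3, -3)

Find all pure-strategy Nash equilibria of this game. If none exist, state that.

Pure-strategy Nash equilibria: (Standard, Standard, Premium); (Standard, Plus, Plus)

(Budget, Standard, Plus): Turo can switch to Plus (-3 → 2). Not NE.
(Budget, Standard, Premium): Velox can switch to Standard (-7 → -1). Not NE.
(Budget, Plus, Plus): Velox can switch to Standard (5 → 7). Not NE.
(Budget, Plus, Premium): Turo can switch to Standard (2 → 8). Not NE.
(Standard, Standard, Plus): Velox can switch to Budget (-9 → 1). Not NE.
(Standard, Standard, Premium): Velox gets -1, best alternative -7; Turo gets 5, best alternative -3; Glide gets 2, best alternative -4. No profitable deviation — NE.
(Standard, Plus, Plus): Velox gets 7, best alternative 5; Turo gets 9, best alternative 2; Glide gets 2, best alternative -3. No profitable deviation — NE.
(Standard, Plus, Premium): Velox can switch to Budget (-3 → 9). Not NE.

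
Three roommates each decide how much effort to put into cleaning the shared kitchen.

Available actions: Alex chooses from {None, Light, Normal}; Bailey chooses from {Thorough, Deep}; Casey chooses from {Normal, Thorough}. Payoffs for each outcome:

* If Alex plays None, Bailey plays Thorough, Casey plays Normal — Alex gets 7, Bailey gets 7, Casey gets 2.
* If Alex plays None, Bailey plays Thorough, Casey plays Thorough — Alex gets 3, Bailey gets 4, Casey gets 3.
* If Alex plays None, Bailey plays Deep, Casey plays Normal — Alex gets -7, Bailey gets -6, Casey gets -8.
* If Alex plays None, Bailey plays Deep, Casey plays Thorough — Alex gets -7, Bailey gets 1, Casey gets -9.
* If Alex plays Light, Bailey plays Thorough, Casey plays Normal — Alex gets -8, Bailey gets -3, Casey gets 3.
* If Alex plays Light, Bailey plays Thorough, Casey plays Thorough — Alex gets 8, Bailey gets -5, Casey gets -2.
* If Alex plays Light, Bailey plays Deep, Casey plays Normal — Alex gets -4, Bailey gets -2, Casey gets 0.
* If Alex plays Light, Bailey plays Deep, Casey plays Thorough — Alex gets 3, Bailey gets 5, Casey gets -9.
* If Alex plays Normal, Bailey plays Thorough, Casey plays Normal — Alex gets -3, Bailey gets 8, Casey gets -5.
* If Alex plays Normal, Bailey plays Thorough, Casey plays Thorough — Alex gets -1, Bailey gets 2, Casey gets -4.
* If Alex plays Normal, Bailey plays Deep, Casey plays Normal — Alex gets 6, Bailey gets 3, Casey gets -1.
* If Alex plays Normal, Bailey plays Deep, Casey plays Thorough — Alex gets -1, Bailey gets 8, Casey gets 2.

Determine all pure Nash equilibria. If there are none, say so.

Check each profile: it is a Nash equilibrium iff no player can strictly gain by switching unilaterally.
(None, Thorough, Normal): Casey can switch to Thorough (2 → 3). Not NE.
(None, Thorough, Thorough): Alex can switch to Light (3 → 8). Not NE.
(None, Deep, Normal): Alex can switch to Light (-7 → -4). Not NE.
(None, Deep, Thorough): Alex can switch to Light (-7 → 3). Not NE.
(Light, Thorough, Normal): Alex can switch to None (-8 → 7). Not NE.
(Light, Thorough, Thorough): Bailey can switch to Deep (-5 → 5). Not NE.
(Light, Deep, Normal): Alex can switch to Normal (-4 → 6). Not NE.
(Light, Deep, Thorough): Casey can switch to Normal (-9 → 0). Not NE.
(The remaining 4 profiles each have a profitable deviation by the same check.)

No pure-strategy Nash equilibrium.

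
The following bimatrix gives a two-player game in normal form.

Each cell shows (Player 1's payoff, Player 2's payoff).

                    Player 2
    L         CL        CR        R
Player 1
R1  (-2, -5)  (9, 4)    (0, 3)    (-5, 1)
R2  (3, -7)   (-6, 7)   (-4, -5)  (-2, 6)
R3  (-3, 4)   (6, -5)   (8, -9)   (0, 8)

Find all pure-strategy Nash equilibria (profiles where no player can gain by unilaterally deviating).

(R1, L): Player 1 can switch to R2 (-2 → 3). Not NE.
(R1, CL): Player 1 gets 9, best alternative 6; Player 2 gets 4, best alternative 3. No profitable deviation — NE.
(R1, CR): Player 1 can switch to R3 (0 → 8). Not NE.
(R1, R): Player 1 can switch to R2 (-5 → -2). Not NE.
(R2, L): Player 2 can switch to CL (-7 → 7). Not NE.
(R2, CL): Player 1 can switch to R1 (-6 → 9). Not NE.
(R2, CR): Player 1 can switch to R1 (-4 → 0). Not NE.
(R2, R): Player 1 can switch to R3 (-2 → 0). Not NE.
(R3, L): Player 1 can switch to R1 (-3 → -2). Not NE.
(R3, CL): Player 1 can switch to R1 (6 → 9). Not NE.
(R3, CR): Player 2 can switch to L (-9 → 4). Not NE.
(R3, R): Player 1 gets 0, best alternative -2; Player 2 gets 8, best alternative 4. No profitable deviation — NE.

Pure-strategy Nash equilibria: (R1, CL) and (R3, R)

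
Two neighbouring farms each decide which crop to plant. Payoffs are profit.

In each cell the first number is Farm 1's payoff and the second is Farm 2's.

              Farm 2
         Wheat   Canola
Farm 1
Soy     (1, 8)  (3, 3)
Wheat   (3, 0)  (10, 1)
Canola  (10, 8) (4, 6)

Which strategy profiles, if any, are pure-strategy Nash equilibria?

Farm 1 against Wheat: payoffs 1, 3, 10 → best response Canola.
Farm 1 against Canola: payoffs 3, 10, 4 → best response Wheat.
Farm 2 against Soy: payoffs 8, 3 → best response Wheat.
Farm 2 against Wheat: payoffs 0, 1 → best response Canola.
Farm 2 against Canola: payoffs 8, 6 → best response Wheat.
Mutual best responses: (Wheat, Canola); (Canola, Wheat).

Pure-strategy Nash equilibria: (Wheat, Canola), (Canola, Wheat)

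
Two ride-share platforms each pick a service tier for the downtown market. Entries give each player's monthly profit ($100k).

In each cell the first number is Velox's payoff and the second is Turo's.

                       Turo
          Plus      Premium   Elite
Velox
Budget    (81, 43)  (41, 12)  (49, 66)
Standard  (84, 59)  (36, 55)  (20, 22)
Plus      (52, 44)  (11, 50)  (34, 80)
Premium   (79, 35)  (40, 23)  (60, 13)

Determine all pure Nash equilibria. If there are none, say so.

Pure NE: (Standard, Plus)

For each player, find the best response to each opponent profile; mutual best responses are the pure NE.
Velox against Plus: payoffs 81, 84, 52, 79 → best response Standard.
Velox against Premium: payoffs 41, 36, 11, 40 → best response Budget.
Velox against Elite: payoffs 49, 20, 34, 60 → best response Premium.
Turo against Budget: payoffs 43, 12, 66 → best response Elite.
Turo against Standard: payoffs 59, 55, 22 → best response Plus.
Turo against Plus: payoffs 44, 50, 80 → best response Elite.
Turo against Premium: payoffs 35, 23, 13 → best response Plus.
Mutual best responses: (Standard, Plus).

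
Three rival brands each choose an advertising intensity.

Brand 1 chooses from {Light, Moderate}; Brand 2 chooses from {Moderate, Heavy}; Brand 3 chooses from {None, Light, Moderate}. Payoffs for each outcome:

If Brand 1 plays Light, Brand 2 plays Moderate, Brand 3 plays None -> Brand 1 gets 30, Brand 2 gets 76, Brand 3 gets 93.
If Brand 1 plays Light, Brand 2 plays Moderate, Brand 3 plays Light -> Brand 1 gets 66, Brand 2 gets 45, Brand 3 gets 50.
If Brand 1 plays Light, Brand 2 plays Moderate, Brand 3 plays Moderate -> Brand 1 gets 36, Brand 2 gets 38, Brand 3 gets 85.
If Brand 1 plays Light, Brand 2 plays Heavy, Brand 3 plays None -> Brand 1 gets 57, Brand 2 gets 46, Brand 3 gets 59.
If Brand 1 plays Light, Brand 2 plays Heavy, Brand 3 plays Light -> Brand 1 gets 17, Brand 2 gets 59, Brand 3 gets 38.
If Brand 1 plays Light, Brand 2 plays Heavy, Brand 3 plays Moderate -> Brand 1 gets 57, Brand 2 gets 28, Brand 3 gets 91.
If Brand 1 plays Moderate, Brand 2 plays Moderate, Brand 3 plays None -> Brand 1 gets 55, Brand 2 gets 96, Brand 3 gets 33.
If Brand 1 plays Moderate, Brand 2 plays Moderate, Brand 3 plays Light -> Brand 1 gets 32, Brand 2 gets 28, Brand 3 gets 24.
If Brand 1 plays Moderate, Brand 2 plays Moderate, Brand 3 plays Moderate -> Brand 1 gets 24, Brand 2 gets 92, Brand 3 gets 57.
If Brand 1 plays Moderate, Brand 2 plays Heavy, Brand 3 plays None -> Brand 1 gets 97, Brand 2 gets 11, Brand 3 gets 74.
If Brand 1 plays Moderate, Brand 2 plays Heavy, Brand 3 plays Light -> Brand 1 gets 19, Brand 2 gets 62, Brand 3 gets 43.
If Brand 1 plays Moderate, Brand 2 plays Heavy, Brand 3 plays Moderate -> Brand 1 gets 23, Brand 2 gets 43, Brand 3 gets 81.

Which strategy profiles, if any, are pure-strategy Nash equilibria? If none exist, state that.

Brand 1 against (Moderate, None): payoffs 30, 55 → best response Moderate.
Brand 1 against (Moderate, Light): payoffs 66, 32 → best response Light.
Brand 1 against (Moderate, Moderate): payoffs 36, 24 → best response Light.
Brand 1 against (Heavy, None): payoffs 57, 97 → best response Moderate.
Brand 1 against (Heavy, Light): payoffs 17, 19 → best response Moderate.
Brand 1 against (Heavy, Moderate): payoffs 57, 23 → best response Light.
Brand 2 against (Light, None): payoffs 76, 46 → best response Moderate.
Brand 2 against (Light, Light): payoffs 45, 59 → best response Heavy.
Brand 2 against (Light, Moderate): payoffs 38, 28 → best response Moderate.
Brand 2 against (Moderate, None): payoffs 96, 11 → best response Moderate.
Brand 2 against (Moderate, Light): payoffs 28, 62 → best response Heavy.
Brand 2 against (Moderate, Moderate): payoffs 92, 43 → best response Moderate.
Brand 3 against (Light, Moderate): payoffs 93, 50, 85 → best response None.
Brand 3 against (Light, Heavy): payoffs 59, 38, 91 → best response Moderate.
Brand 3 against (Moderate, Moderate): payoffs 33, 24, 57 → best response Moderate.
Brand 3 against (Moderate, Heavy): payoffs 74, 43, 81 → best response Moderate.
No profile is a mutual best response for all players.

This game has no pure Nash equilibrium.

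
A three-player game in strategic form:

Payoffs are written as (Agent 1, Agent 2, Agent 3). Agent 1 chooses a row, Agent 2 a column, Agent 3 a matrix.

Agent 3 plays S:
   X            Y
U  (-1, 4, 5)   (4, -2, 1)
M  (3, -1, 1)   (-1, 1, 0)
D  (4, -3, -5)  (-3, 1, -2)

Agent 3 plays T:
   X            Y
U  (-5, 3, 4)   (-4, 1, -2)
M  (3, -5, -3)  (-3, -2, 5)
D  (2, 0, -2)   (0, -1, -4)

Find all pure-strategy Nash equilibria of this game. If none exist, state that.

Agent 1 against (X, S): payoffs -1, 3, 4 → best response D.
Agent 1 against (X, T): payoffs -5, 3, 2 → best response M.
Agent 1 against (Y, S): payoffs 4, -1, -3 → best response U.
Agent 1 against (Y, T): payoffs -4, -3, 0 → best response D.
Agent 2 against (U, S): payoffs 4, -2 → best response X.
Agent 2 against (U, T): payoffs 3, 1 → best response X.
Agent 2 against (M, S): payoffs -1, 1 → best response Y.
Agent 2 against (M, T): payoffs -5, -2 → best response Y.
Agent 2 against (D, S): payoffs -3, 1 → best response Y.
Agent 2 against (D, T): payoffs 0, -1 → best response X.
Agent 3 against (U, X): payoffs 5, 4 → best response S.
Agent 3 against (U, Y): payoffs 1, -2 → best response S.
Agent 3 against (M, X): payoffs 1, -3 → best response S.
Agent 3 against (M, Y): payoffs 0, 5 → best response T.
Agent 3 against (D, X): payoffs -5, -2 → best response T.
Agent 3 against (D, Y): payoffs -2, -4 → best response S.
No profile is a mutual best response for all players.

This game has no pure Nash equilibrium.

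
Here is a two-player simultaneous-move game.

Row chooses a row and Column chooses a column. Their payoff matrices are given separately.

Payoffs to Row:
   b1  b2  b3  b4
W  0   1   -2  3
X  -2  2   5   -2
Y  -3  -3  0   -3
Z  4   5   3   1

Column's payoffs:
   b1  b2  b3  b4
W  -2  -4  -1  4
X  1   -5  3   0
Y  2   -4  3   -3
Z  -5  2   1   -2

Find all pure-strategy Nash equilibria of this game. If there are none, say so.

Pure-strategy Nash equilibria: (W, b4); (X, b3); (Z, b2)

(W, b1): Row can switch to Z (0 → 4). Not NE.
(W, b2): Row can switch to X (1 → 2). Not NE.
(W, b3): Row can switch to X (-2 → 5). Not NE.
(W, b4): Row gets 3, best alternative 1; Column gets 4, best alternative -1. No profitable deviation — NE.
(X, b1): Row can switch to W (-2 → 0). Not NE.
(X, b2): Row can switch to Z (2 → 5). Not NE.
(X, b3): Row gets 5, best alternative 3; Column gets 3, best alternative 1. No profitable deviation — NE.
(X, b4): Row can switch to W (-2 → 3). Not NE.
(Y, b1): Row can switch to W (-3 → 0). Not NE.
(Y, b2): Row can switch to W (-3 → 1). Not NE.
(Y, b3): Row can switch to X (0 → 5). Not NE.
(Y, b4): Row can switch to W (-3 → 3). Not NE.
(Z, b2): Row gets 5, best alternative 2; Column gets 2, best alternative 1. No profitable deviation — NE.
(The remaining 3 profiles each have a profitable deviation by the same check.)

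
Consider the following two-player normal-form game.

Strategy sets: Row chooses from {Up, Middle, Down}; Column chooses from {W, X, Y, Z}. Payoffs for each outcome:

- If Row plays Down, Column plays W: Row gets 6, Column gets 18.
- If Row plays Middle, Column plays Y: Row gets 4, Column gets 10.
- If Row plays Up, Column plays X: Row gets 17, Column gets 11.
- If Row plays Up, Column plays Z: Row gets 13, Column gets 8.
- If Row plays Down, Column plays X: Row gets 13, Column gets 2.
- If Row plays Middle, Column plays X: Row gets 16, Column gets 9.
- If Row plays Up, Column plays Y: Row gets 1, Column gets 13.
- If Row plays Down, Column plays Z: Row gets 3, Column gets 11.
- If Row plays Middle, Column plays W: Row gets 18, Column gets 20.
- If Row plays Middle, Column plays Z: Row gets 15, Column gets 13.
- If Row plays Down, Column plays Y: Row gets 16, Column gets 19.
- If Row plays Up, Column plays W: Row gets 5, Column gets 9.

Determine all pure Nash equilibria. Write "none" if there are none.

(Up, W): Row can switch to Middle (5 → 18). Not NE.
(Up, X): Column can switch to Y (11 → 13). Not NE.
(Up, Y): Row can switch to Middle (1 → 4). Not NE.
(Up, Z): Row can switch to Middle (13 → 15). Not NE.
(Middle, W): Row gets 18, best alternative 6; Column gets 20, best alternative 13. No profitable deviation — NE.
(Middle, X): Row can switch to Up (16 → 17). Not NE.
(Middle, Y): Row can switch to Down (4 → 16). Not NE.
(Down, Y): Row gets 16, best alternative 4; Column gets 19, best alternative 18. No profitable deviation — NE.
(The remaining 4 profiles each have a profitable deviation by the same check.)

Pure-strategy Nash equilibria: (Middle, W); (Down, Y)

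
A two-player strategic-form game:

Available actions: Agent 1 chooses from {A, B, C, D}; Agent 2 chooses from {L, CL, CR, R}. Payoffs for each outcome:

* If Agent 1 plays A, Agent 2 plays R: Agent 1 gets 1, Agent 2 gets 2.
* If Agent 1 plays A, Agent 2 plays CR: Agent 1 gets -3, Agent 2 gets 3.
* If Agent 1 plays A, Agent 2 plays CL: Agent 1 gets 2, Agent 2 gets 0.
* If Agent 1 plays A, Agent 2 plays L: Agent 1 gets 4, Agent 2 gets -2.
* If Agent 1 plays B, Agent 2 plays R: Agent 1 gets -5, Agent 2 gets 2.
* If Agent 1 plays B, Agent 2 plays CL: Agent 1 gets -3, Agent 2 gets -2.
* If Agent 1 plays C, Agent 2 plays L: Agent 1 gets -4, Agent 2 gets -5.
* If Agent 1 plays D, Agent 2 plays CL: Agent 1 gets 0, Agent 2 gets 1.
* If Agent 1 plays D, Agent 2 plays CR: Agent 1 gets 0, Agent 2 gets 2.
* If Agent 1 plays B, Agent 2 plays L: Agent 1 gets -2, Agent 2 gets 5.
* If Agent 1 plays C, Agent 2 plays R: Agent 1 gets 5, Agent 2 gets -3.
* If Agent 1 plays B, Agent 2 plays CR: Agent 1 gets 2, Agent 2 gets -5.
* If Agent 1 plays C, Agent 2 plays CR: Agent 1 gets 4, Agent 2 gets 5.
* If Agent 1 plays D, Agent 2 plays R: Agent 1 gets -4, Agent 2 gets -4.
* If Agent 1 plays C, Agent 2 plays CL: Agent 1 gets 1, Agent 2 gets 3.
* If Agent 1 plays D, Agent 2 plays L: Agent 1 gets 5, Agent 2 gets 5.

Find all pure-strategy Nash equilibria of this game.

(C, CR), (D, L)

(A, L): Agent 1 can switch to D (4 → 5). Not NE.
(A, CL): Agent 2 can switch to CR (0 → 3). Not NE.
(A, CR): Agent 1 can switch to B (-3 → 2). Not NE.
(A, R): Agent 1 can switch to C (1 → 5). Not NE.
(B, L): Agent 1 can switch to A (-2 → 4). Not NE.
(B, CL): Agent 1 can switch to A (-3 → 2). Not NE.
(C, CR): Agent 1 gets 4, best alternative 2; Agent 2 gets 5, best alternative 3. No profitable deviation — NE.
(D, L): Agent 1 gets 5, best alternative 4; Agent 2 gets 5, best alternative 2. No profitable deviation — NE.
(The remaining 8 profiles each have a profitable deviation by the same check.)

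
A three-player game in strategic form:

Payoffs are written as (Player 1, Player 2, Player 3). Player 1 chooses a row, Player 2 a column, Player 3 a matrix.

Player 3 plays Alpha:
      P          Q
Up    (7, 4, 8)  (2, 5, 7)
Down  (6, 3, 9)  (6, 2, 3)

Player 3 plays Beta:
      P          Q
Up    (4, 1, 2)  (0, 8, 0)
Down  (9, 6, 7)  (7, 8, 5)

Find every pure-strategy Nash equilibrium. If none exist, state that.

Player 1 against (P, Alpha): payoffs 7, 6 → best response Up.
Player 1 against (P, Beta): payoffs 4, 9 → best response Down.
Player 1 against (Q, Alpha): payoffs 2, 6 → best response Down.
Player 1 against (Q, Beta): payoffs 0, 7 → best response Down.
Player 2 against (Up, Alpha): payoffs 4, 5 → best response Q.
Player 2 against (Up, Beta): payoffs 1, 8 → best response Q.
Player 2 against (Down, Alpha): payoffs 3, 2 → best response P.
Player 2 against (Down, Beta): payoffs 6, 8 → best response Q.
Player 3 against (Up, P): payoffs 8, 2 → best response Alpha.
Player 3 against (Up, Q): payoffs 7, 0 → best response Alpha.
Player 3 against (Down, P): payoffs 9, 7 → best response Alpha.
Player 3 against (Down, Q): payoffs 3, 5 → best response Beta.
Mutual best responses: (Down, Q, Beta).

Pure NE: (Down, Q, Beta)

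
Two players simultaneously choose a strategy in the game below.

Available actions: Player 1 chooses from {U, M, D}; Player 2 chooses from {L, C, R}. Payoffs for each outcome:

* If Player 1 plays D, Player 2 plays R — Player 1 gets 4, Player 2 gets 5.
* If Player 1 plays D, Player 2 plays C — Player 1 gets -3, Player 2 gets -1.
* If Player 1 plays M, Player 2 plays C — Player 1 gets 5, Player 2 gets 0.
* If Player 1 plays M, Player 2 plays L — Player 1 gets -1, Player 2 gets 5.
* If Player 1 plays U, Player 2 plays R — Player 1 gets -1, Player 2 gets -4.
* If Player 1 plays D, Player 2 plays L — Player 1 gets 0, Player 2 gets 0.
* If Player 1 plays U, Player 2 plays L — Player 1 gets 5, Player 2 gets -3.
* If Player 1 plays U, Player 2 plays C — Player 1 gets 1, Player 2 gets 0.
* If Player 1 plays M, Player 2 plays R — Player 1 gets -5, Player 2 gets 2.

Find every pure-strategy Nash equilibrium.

Pure NE: (D, R)

Player 1 against L: payoffs 5, -1, 0 → best response U.
Player 1 against C: payoffs 1, 5, -3 → best response M.
Player 1 against R: payoffs -1, -5, 4 → best response D.
Player 2 against U: payoffs -3, 0, -4 → best response C.
Player 2 against M: payoffs 5, 0, 2 → best response L.
Player 2 against D: payoffs 0, -1, 5 → best response R.
Mutual best responses: (D, R).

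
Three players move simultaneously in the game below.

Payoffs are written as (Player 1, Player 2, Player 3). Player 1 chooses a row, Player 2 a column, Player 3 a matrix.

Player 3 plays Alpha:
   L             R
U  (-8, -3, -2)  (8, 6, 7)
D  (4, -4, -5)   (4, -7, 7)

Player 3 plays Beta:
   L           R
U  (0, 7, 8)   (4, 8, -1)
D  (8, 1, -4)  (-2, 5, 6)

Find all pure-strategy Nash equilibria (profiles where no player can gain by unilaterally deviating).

Mark each player's best response to every combination of opponents' strategies; a profile where every player is best-responding is a pure Nash equilibrium.
Player 1 against (L, Alpha): payoffs -8, 4 → best response D.
Player 1 against (L, Beta): payoffs 0, 8 → best response D.
Player 1 against (R, Alpha): payoffs 8, 4 → best response U.
Player 1 against (R, Beta): payoffs 4, -2 → best response U.
Player 2 against (U, Alpha): payoffs -3, 6 → best response R.
Player 2 against (U, Beta): payoffs 7, 8 → best response R.
Player 2 against (D, Alpha): payoffs -4, -7 → best response L.
Player 2 against (D, Beta): payoffs 1, 5 → best response R.
Player 3 against (U, L): payoffs -2, 8 → best response Beta.
Player 3 against (U, R): payoffs 7, -1 → best response Alpha.
Player 3 against (D, L): payoffs -5, -4 → best response Beta.
Player 3 against (D, R): payoffs 7, 6 → best response Alpha.
Mutual best responses: (U, R, Alpha).

(U, R, Alpha)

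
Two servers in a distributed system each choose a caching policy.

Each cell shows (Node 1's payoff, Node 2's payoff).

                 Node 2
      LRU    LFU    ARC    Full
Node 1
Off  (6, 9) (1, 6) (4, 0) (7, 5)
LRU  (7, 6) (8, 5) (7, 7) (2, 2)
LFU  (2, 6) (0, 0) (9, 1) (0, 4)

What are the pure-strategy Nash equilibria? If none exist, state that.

There is no pure-strategy Nash equilibrium.

Node 1 against LRU: payoffs 6, 7, 2 → best response LRU.
Node 1 against LFU: payoffs 1, 8, 0 → best response LRU.
Node 1 against ARC: payoffs 4, 7, 9 → best response LFU.
Node 1 against Full: payoffs 7, 2, 0 → best response Off.
Node 2 against Off: payoffs 9, 6, 0, 5 → best response LRU.
Node 2 against LRU: payoffs 6, 5, 7, 2 → best response ARC.
Node 2 against LFU: payoffs 6, 0, 1, 4 → best response LRU.
No profile is a mutual best response for all players.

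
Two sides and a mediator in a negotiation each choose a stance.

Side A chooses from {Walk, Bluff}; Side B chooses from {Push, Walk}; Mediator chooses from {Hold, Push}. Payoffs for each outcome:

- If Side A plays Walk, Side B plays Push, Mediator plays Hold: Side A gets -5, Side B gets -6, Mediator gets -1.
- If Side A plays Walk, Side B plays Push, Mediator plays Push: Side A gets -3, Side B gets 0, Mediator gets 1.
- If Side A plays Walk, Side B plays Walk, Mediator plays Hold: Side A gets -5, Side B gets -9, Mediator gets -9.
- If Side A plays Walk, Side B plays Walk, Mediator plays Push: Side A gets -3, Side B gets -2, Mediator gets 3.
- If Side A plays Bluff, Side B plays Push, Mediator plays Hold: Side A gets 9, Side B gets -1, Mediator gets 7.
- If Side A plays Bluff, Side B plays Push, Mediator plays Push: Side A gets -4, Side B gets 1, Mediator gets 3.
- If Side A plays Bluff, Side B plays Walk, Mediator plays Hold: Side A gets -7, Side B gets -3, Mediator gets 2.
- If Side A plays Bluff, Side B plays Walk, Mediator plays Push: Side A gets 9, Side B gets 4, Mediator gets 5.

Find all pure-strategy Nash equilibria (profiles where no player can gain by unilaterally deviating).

(Walk, Push, Push); (Bluff, Push, Hold); (Bluff, Walk, Push)

Side A against (Push, Hold): payoffs -5, 9 → best response Bluff.
Side A against (Push, Push): payoffs -3, -4 → best response Walk.
Side A against (Walk, Hold): payoffs -5, -7 → best response Walk.
Side A against (Walk, Push): payoffs -3, 9 → best response Bluff.
Side B against (Walk, Hold): payoffs -6, -9 → best response Push.
Side B against (Walk, Push): payoffs 0, -2 → best response Push.
Side B against (Bluff, Hold): payoffs -1, -3 → best response Push.
Side B against (Bluff, Push): payoffs 1, 4 → best response Walk.
Mediator against (Walk, Push): payoffs -1, 1 → best response Push.
Mediator against (Walk, Walk): payoffs -9, 3 → best response Push.
Mediator against (Bluff, Push): payoffs 7, 3 → best response Hold.
Mediator against (Bluff, Walk): payoffs 2, 5 → best response Push.
Mutual best responses: (Walk, Push, Push); (Bluff, Push, Hold); (Bluff, Walk, Push).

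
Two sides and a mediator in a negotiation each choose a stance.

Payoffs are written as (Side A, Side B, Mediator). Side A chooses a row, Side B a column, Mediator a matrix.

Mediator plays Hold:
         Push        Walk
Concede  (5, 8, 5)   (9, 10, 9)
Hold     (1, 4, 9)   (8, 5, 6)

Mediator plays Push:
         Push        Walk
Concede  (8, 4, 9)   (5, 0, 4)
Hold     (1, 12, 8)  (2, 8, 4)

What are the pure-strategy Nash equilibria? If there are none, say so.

Side A against (Push, Hold): payoffs 5, 1 → best response Concede.
Side A against (Push, Push): payoffs 8, 1 → best response Concede.
Side A against (Walk, Hold): payoffs 9, 8 → best response Concede.
Side A against (Walk, Push): payoffs 5, 2 → best response Concede.
Side B against (Concede, Hold): payoffs 8, 10 → best response Walk.
Side B against (Concede, Push): payoffs 4, 0 → best response Push.
Side B against (Hold, Hold): payoffs 4, 5 → best response Walk.
Side B against (Hold, Push): payoffs 12, 8 → best response Push.
Mediator against (Concede, Push): payoffs 5, 9 → best response Push.
Mediator against (Concede, Walk): payoffs 9, 4 → best response Hold.
Mediator against (Hold, Push): payoffs 9, 8 → best response Hold.
Mediator against (Hold, Walk): payoffs 6, 4 → best response Hold.
Mutual best responses: (Concede, Push, Push); (Concede, Walk, Hold).

Pure-strategy Nash equilibria: (Concede, Push, Push), (Concede, Walk, Hold)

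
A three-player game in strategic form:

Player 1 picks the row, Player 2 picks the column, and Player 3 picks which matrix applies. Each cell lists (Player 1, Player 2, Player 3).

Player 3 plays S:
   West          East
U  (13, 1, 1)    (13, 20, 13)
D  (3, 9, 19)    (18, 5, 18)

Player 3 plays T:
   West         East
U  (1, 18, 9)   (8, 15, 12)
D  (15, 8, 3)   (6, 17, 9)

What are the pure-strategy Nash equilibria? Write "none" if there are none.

none

Check each profile: it is a Nash equilibrium iff no player can strictly gain by switching unilaterally.
(U, West, S): Player 2 can switch to East (1 → 20). Not NE.
(U, West, T): Player 1 can switch to D (1 → 15). Not NE.
(U, East, S): Player 1 can switch to D (13 → 18). Not NE.
(U, East, T): Player 2 can switch to West (15 → 18). Not NE.
(D, West, S): Player 1 can switch to U (3 → 13). Not NE.
(D, West, T): Player 2 can switch to East (8 → 17). Not NE.
(The remaining 2 profiles each have a profitable deviation by the same check.)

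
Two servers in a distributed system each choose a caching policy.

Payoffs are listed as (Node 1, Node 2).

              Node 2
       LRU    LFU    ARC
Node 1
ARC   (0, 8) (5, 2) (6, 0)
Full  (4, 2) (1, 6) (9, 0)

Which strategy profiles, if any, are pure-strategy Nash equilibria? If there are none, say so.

none

(ARC, LRU): Node 1 can switch to Full (0 → 4). Not NE.
(ARC, LFU): Node 2 can switch to LRU (2 → 8). Not NE.
(ARC, ARC): Node 1 can switch to Full (6 → 9). Not NE.
(Full, LRU): Node 2 can switch to LFU (2 → 6). Not NE.
(Full, LFU): Node 1 can switch to ARC (1 → 5). Not NE.
(Full, ARC): Node 2 can switch to LRU (0 → 2). Not NE.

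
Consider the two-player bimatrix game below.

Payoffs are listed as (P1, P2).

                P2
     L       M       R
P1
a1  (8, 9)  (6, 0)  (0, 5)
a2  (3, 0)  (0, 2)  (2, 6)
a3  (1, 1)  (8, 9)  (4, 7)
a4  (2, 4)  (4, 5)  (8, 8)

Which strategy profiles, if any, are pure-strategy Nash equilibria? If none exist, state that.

For each player, find the best response to each opponent profile; mutual best responses are the pure NE.
P1 against L: payoffs 8, 3, 1, 2 → best response a1.
P1 against M: payoffs 6, 0, 8, 4 → best response a3.
P1 against R: payoffs 0, 2, 4, 8 → best response a4.
P2 against a1: payoffs 9, 0, 5 → best response L.
P2 against a2: payoffs 0, 2, 6 → best response R.
P2 against a3: payoffs 1, 9, 7 → best response M.
P2 against a4: payoffs 4, 5, 8 → best response R.
Mutual best responses: (a1, L); (a3, M); (a4, R).

The pure Nash equilibria are (a1, L), (a3, M), (a4, R).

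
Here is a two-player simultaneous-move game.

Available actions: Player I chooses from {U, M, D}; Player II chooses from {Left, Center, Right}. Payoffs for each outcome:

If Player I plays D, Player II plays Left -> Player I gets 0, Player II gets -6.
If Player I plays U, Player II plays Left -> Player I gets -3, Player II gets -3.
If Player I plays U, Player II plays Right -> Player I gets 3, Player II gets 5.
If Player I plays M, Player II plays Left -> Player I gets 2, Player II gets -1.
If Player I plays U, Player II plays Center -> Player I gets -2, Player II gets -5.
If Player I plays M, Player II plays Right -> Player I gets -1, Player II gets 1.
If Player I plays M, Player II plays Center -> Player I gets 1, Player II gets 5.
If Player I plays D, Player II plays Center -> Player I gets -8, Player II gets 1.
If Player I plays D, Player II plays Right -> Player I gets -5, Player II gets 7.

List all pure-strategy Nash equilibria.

The pure Nash equilibria are (U, Right), (M, Center).

For each player, find the best response to each opponent profile; mutual best responses are the pure NE.
Player I against Left: payoffs -3, 2, 0 → best response M.
Player I against Center: payoffs -2, 1, -8 → best response M.
Player I against Right: payoffs 3, -1, -5 → best response U.
Player II against U: payoffs -3, -5, 5 → best response Right.
Player II against M: payoffs -1, 5, 1 → best response Center.
Player II against D: payoffs -6, 1, 7 → best response Right.
Mutual best responses: (U, Right); (M, Center).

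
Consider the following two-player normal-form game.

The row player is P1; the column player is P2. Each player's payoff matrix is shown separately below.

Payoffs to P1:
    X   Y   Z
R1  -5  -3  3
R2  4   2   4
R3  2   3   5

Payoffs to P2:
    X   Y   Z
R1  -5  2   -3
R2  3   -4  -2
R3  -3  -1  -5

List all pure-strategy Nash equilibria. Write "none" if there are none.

Pure-strategy Nash equilibria: (R2, X), (R3, Y)

P1 against X: payoffs -5, 4, 2 → best response R2.
P1 against Y: payoffs -3, 2, 3 → best response R3.
P1 against Z: payoffs 3, 4, 5 → best response R3.
P2 against R1: payoffs -5, 2, -3 → best response Y.
P2 against R2: payoffs 3, -4, -2 → best response X.
P2 against R3: payoffs -3, -1, -5 → best response Y.
Mutual best responses: (R2, X); (R3, Y).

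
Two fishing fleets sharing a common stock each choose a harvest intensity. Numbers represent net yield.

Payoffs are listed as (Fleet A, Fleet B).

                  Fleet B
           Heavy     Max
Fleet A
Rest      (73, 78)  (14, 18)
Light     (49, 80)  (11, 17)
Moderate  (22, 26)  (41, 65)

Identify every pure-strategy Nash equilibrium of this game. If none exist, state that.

(Rest, Heavy): Fleet A gets 73, best alternative 49; Fleet B gets 78, best alternative 18. No profitable deviation — NE.
(Rest, Max): Fleet A can switch to Moderate (14 → 41). Not NE.
(Light, Heavy): Fleet A can switch to Rest (49 → 73). Not NE.
(Light, Max): Fleet A can switch to Rest (11 → 14). Not NE.
(Moderate, Heavy): Fleet A can switch to Rest (22 → 73). Not NE.
(Moderate, Max): Fleet A gets 41, best alternative 14; Fleet B gets 65, best alternative 26. No profitable deviation — NE.

The pure Nash equilibria are (Rest, Heavy); (Moderate, Max).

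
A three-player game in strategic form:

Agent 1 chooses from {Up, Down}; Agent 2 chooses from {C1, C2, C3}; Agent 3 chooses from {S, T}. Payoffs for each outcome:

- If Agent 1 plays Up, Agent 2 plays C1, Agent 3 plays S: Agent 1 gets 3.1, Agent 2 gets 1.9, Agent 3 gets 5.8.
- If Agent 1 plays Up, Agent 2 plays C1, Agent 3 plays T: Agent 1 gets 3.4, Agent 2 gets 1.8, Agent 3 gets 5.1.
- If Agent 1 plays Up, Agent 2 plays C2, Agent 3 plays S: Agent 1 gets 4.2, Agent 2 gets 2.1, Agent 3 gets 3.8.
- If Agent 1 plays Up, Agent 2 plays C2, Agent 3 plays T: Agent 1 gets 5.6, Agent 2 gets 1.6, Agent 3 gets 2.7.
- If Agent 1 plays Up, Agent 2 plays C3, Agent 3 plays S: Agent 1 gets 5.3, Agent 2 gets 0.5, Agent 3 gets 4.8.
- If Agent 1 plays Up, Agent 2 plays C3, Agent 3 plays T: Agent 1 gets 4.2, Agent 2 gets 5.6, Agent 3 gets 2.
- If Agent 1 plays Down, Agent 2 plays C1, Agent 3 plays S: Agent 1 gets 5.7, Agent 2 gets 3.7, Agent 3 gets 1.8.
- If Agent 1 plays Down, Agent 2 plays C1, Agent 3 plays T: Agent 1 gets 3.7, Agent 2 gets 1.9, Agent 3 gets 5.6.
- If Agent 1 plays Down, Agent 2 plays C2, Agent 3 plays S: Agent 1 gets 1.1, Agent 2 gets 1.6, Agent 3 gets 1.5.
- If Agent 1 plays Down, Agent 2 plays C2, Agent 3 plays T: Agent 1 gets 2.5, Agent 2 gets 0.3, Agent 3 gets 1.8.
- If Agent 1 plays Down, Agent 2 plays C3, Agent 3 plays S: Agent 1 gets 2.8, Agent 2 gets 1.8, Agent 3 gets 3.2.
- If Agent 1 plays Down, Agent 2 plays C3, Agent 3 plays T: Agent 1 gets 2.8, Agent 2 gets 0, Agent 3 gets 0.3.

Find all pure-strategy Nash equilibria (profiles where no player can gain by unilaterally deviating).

The pure Nash equilibria are (Up, C2, S) and (Down, C1, T).

For each strategy profile, look for a profitable unilateral deviation.
(Up, C1, S): Agent 1 can switch to Down (3.1 → 5.7). Not NE.
(Up, C1, T): Agent 1 can switch to Down (3.4 → 3.7). Not NE.
(Up, C2, S): Agent 1 gets 4.2, best alternative 1.1; Agent 2 gets 2.1, best alternative 1.9; Agent 3 gets 3.8, best alternative 2.7. No profitable deviation — NE.
(Up, C2, T): Agent 2 can switch to C1 (1.6 → 1.8). Not NE.
(Up, C3, S): Agent 2 can switch to C1 (0.5 → 1.9). Not NE.
(Up, C3, T): Agent 3 can switch to S (2 → 4.8). Not NE.
(Down, C1, S): Agent 3 can switch to T (1.8 → 5.6). Not NE.
(Down, C1, T): Agent 1 gets 3.7, best alternative 3.4; Agent 2 gets 1.9, best alternative 0.3; Agent 3 gets 5.6, best alternative 1.8. No profitable deviation — NE.
(Down, C2, S): Agent 1 can switch to Up (1.1 → 4.2). Not NE.
(Down, C2, T): Agent 1 can switch to Up (2.5 → 5.6). Not NE.
(Down, C3, S): Agent 1 can switch to Up (2.8 → 5.3). Not NE.
(Down, C3, T): Agent 1 can switch to Up (2.8 → 4.2). Not NE.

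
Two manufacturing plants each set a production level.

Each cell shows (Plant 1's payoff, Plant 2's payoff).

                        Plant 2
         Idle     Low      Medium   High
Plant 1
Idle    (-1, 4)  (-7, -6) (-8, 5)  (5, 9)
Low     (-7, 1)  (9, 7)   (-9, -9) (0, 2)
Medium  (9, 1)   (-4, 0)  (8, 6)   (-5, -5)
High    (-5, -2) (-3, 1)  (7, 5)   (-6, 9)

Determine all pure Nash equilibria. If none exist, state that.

The pure Nash equilibria are (Idle, High); (Low, Low); (Medium, Medium).

(Idle, Idle): Plant 1 can switch to Medium (-1 → 9). Not NE.
(Idle, Low): Plant 1 can switch to Low (-7 → 9). Not NE.
(Idle, Medium): Plant 1 can switch to Medium (-8 → 8). Not NE.
(Idle, High): Plant 1 gets 5, best alternative 0; Plant 2 gets 9, best alternative 5. No profitable deviation — NE.
(Low, Idle): Plant 1 can switch to Idle (-7 → -1). Not NE.
(Low, Low): Plant 1 gets 9, best alternative -3; Plant 2 gets 7, best alternative 2. No profitable deviation — NE.
(Low, Medium): Plant 1 can switch to Idle (-9 → -8). Not NE.
(Low, High): Plant 1 can switch to Idle (0 → 5). Not NE.
(Medium, Idle): Plant 2 can switch to Medium (1 → 6). Not NE.
(Medium, Low): Plant 1 can switch to Low (-4 → 9). Not NE.
(Medium, Medium): Plant 1 gets 8, best alternative 7; Plant 2 gets 6, best alternative 1. No profitable deviation — NE.
(Medium, High): Plant 1 can switch to Idle (-5 → 5). Not NE.
(High, Idle): Plant 1 can switch to Idle (-5 → -1). Not NE.
(The remaining 3 profiles each have a profitable deviation by the same check.)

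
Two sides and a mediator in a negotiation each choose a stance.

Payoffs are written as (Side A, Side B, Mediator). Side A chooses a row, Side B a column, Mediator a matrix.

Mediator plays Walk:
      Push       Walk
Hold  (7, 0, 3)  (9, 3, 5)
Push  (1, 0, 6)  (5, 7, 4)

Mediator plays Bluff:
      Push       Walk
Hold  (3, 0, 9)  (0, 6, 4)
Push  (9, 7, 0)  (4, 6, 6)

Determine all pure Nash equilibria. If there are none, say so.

For each player, find the best response to each opponent profile; mutual best responses are the pure NE.
Side A against (Push, Walk): payoffs 7, 1 → best response Hold.
Side A against (Push, Bluff): payoffs 3, 9 → best response Push.
Side A against (Walk, Walk): payoffs 9, 5 → best response Hold.
Side A against (Walk, Bluff): payoffs 0, 4 → best response Push.
Side B against (Hold, Walk): payoffs 0, 3 → best response Walk.
Side B against (Hold, Bluff): payoffs 0, 6 → best response Walk.
Side B against (Push, Walk): payoffs 0, 7 → best response Walk.
Side B against (Push, Bluff): payoffs 7, 6 → best response Push.
Mediator against (Hold, Push): payoffs 3, 9 → best response Bluff.
Mediator against (Hold, Walk): payoffs 5, 4 → best response Walk.
Mediator against (Push, Push): payoffs 6, 0 → best response Walk.
Mediator against (Push, Walk): payoffs 4, 6 → best response Bluff.
Mutual best responses: (Hold, Walk, Walk).

The unique pure-strategy Nash equilibrium is (Hold, Walk, Walk).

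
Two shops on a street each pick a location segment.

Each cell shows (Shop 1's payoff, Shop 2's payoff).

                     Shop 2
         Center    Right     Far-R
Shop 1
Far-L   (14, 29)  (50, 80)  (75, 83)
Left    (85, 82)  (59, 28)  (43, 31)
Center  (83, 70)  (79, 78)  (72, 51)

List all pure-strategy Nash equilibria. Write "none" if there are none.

Shop 1 against Center: payoffs 14, 85, 83 → best response Left.
Shop 1 against Right: payoffs 50, 59, 79 → best response Center.
Shop 1 against Far-R: payoffs 75, 43, 72 → best response Far-L.
Shop 2 against Far-L: payoffs 29, 80, 83 → best response Far-R.
Shop 2 against Left: payoffs 82, 28, 31 → best response Center.
Shop 2 against Center: payoffs 70, 78, 51 → best response Right.
Mutual best responses: (Far-L, Far-R); (Left, Center); (Center, Right).

(Far-L, Far-R) and (Left, Center) and (Center, Right)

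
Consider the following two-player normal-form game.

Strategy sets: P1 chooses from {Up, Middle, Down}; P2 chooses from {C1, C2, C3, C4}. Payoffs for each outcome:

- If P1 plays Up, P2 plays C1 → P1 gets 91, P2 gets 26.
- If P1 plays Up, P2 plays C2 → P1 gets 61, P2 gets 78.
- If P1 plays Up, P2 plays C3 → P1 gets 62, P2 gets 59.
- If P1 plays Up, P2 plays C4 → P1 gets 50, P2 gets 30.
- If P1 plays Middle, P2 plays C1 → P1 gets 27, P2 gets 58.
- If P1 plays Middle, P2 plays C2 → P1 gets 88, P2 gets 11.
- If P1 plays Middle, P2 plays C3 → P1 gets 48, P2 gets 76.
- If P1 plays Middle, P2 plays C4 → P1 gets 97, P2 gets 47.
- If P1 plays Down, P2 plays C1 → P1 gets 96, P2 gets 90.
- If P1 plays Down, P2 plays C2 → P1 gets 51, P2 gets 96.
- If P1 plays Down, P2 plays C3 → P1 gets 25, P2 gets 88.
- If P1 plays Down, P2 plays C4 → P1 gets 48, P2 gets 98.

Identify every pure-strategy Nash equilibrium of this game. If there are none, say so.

P1 against C1: payoffs 91, 27, 96 → best response Down.
P1 against C2: payoffs 61, 88, 51 → best response Middle.
P1 against C3: payoffs 62, 48, 25 → best response Up.
P1 against C4: payoffs 50, 97, 48 → best response Middle.
P2 against Up: payoffs 26, 78, 59, 30 → best response C2.
P2 against Middle: payoffs 58, 11, 76, 47 → best response C3.
P2 against Down: payoffs 90, 96, 88, 98 → best response C4.
No profile is a mutual best response for all players.

This game has no pure Nash equilibrium.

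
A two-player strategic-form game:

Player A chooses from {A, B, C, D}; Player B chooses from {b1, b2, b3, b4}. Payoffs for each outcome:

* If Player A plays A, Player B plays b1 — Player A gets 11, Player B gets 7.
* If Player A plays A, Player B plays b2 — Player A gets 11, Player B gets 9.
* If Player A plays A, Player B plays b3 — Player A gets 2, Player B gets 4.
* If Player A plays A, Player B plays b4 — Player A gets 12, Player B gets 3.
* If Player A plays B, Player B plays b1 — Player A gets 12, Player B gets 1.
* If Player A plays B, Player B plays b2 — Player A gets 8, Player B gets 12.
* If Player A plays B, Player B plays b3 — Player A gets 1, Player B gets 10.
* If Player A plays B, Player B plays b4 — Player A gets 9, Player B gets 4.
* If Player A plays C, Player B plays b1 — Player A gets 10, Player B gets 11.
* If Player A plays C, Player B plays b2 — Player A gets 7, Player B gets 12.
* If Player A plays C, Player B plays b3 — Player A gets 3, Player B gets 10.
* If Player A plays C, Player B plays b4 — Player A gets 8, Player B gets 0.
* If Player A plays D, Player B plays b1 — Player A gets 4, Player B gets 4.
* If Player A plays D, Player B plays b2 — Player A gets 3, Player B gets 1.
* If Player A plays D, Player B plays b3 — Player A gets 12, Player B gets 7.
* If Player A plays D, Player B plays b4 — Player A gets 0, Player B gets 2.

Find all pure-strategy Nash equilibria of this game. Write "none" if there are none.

For each strategy profile, look for a profitable unilateral deviation.
(A, b1): Player A can switch to B (11 → 12). Not NE.
(A, b2): Player A gets 11, best alternative 8; Player B gets 9, best alternative 7. No profitable deviation — NE.
(A, b3): Player A can switch to C (2 → 3). Not NE.
(A, b4): Player B can switch to b1 (3 → 7). Not NE.
(B, b1): Player B can switch to b2 (1 → 12). Not NE.
(B, b2): Player A can switch to A (8 → 11). Not NE.
(B, b3): Player A can switch to A (1 → 2). Not NE.
(B, b4): Player A can switch to A (9 → 12). Not NE.
(C, b1): Player A can switch to A (10 → 11). Not NE.
(D, b3): Player A gets 12, best alternative 3; Player B gets 7, best alternative 4. No profitable deviation — NE.
(The remaining 6 profiles each have a profitable deviation by the same check.)

(A, b2); (D, b3)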